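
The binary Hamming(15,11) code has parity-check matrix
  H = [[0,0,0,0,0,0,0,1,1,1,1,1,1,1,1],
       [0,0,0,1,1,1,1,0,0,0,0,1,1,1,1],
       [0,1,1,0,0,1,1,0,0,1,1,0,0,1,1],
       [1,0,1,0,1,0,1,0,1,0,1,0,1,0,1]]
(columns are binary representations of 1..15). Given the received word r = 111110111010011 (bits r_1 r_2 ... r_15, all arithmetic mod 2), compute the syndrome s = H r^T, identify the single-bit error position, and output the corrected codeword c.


s = (1, 1, 0, 1)^T, error position = 13, corrected codeword c = 111110111010111

Compute s = H r^T mod 2 one row at a time:
  s_1 = 1 + 1 + 0 + 1 + 0 + 0 + 1 + 1 = 5 ≡ 1 (mod 2).
  s_2 = 1 + 1 + 0 + 1 + 0 + 0 + 1 + 1 = 5 ≡ 1 (mod 2).
  s_3 = 1 + 1 + 0 + 1 + 0 + 1 + 1 + 1 = 6 ≡ 0 (mod 2).
  s_4 = 1 + 1 + 1 + 1 + 1 + 1 + 0 + 1 = 7 ≡ 1 (mod 2).
s = (1, 1, 0, 1)^T — this equals column 13 of H (binary 1101), so error is at position 13.
Correct: flip bit 13 of r = 111110111010011 to get c = 111110111010111.


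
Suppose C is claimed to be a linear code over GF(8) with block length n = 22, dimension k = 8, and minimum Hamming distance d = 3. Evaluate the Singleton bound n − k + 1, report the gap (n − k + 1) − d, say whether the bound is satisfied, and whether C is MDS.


Singleton RHS = n − k + 1 = 15, slack = 12, bound satisfied, not MDS.

Singleton bound: d ≤ n − k + 1.
Here n = 22, k = 8, so n − k + 1 = 15.
Given d = 3, check d ≤ 15: YES.
Slack = (n − k + 1) − d = 12.
The code is NOT MDS (slack = 12 > 0).
Description: the claimed parameters are [22, 8, 3]_8; such a code would be non-MDS.


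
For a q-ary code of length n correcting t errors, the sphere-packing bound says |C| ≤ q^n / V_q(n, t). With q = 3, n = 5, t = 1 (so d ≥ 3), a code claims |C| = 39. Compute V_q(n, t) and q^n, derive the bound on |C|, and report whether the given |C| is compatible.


V_q(n, t) = 11, q^n = 243, Hamming bound = 22, |C| = 39 > bound (violated).

Step 1: Compute V_q(n, t) = Σ_{j=0}^1 C(n, j) (q−1)^j.
  j = 0: C(5,0)·(2)^0 = 1·1 = 1.
  j = 1: C(5,1)·(2)^1 = 5·2 = 10.
  V_q(n, t) = 1 + 10 = 11.
Step 2: q^n = 3^5 = 243.
Step 3: Hamming bound ⌊q^n / V_q(n,t)⌋ = ⌊243/11⌋ = 22.
Step 4: Compare |C| = 39 to 22: violated.
The claimed |C| lies above the Hamming bound, so no 3-ary code of length 5 with d ≥ 3 can have 39 codewords.


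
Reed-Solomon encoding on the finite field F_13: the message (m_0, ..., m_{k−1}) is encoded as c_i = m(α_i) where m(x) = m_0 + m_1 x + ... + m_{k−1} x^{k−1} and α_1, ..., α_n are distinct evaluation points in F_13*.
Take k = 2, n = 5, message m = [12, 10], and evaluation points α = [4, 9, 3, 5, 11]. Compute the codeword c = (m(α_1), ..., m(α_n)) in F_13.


c = [0, 11, 3, 10, 5]

Message polynomial: m(x) = 12 + 10·x (mod 13).
For each evaluation point α_i, compute m(α_i) mod 13:
  α_1 = 4: Horner steps 10 → 0, so m(4) = 0.
  α_2 = 9: Horner steps 10 → 11, so m(9) = 11.
  α_3 = 3: Horner steps 10 → 3, so m(3) = 3.
  α_4 = 5: Horner steps 10 → 10, so m(5) = 10.
  α_5 = 11: Horner steps 10 → 5, so m(11) = 5.
Codeword c = [0, 11, 3, 10, 5] ∈ F_13^5.


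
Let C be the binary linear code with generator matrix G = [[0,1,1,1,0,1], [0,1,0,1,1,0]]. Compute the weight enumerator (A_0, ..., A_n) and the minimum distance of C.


Weight distribution: A_0 = 1, A_3 = 2, A_4 = 1. Minimum distance d = 3.

Enumerate all 2^2 = 4 messages m ∈ F_2^2.
For each, compute codeword c = mG in F_2^6, then tally its weight.
  m = 00 → c = 000000, weight = 0.
  m = 10 → c = 011101, weight = 4.
  m = 01 → c = 010110, weight = 3.
  m = 11 → c = 001011, weight = 3.
Tally weights:
  weight 0: 1 codewords.
  weight 3: 2 codewords.
  weight 4: 1 codewords.
Minimum distance d = smallest w > 0 with A_w > 0 = 3.
Sanity: Σ A_w = 4 = 2^2 = 4 ✓.


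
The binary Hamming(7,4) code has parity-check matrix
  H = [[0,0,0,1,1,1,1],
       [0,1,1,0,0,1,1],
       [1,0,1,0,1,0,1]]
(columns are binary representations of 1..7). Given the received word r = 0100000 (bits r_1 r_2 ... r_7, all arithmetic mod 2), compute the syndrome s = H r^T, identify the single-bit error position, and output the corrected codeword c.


s = (0, 1, 0)^T, error position = 2, corrected codeword c = 0000000

Compute s = H r^T mod 2 one row at a time:
  s_1 = 0 + 0 + 0 + 0 = 0 ≡ 0 (mod 2).
  s_2 = 1 + 0 + 0 + 0 = 1 ≡ 1 (mod 2).
  s_3 = 0 + 0 + 0 + 0 = 0 ≡ 0 (mod 2).
s = (0, 1, 0)^T — this equals column 2 of H (binary 010), so error is at position 2.
Correct: flip bit 2 of r = 0100000 to get c = 0000000.


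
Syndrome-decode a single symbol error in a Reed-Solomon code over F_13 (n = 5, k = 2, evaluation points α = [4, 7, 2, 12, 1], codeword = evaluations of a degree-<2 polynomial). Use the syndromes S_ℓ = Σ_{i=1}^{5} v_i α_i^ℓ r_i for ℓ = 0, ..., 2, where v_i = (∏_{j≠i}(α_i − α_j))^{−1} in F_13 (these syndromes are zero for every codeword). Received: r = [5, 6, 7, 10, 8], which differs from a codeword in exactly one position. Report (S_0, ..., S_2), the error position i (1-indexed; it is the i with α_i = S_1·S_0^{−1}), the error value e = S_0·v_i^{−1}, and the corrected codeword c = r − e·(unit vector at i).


S = (6, 3, 8), error at position 2, error magnitude e = 4, c = [5, 2, 7, 10, 8].

Step 1: column multipliers v_i = (∏_{j≠i}(α_i − α_j))^{−1} mod 13.
  i = 1 (α = 4): (4−7)(4−2)(4−12)(4−1) = (−3)·2·(−8)·3 = 144 ≡ 1, so v_1 = 1^{−1} = 1 (mod 13).
  i = 2 (α = 7): (7−4)(7−2)(7−12)(7−1) = 3·5·(−5)·6 = −450 ≡ 5, so v_2 = 5^{−1} = 8 (mod 13).
  i = 3 (α = 2): (2−4)(2−7)(2−12)(2−1) = (−2)·(−5)·(−10)·1 = −100 ≡ 4, so v_3 = 4^{−1} = 10 (mod 13).
  i = 4 (α = 12): (12−4)(12−7)(12−2)(12−1) = 8·5·10·11 = 4400 ≡ 6, so v_4 = 6^{−1} = 11 (mod 13).
  i = 5 (α = 1): (1−4)(1−7)(1−2)(1−12) = (−3)·(−6)·(−1)·(−11) = 198 ≡ 3, so v_5 = 3^{−1} = 9 (mod 13).
  v = [1, 8, 10, 11, 9].
Step 2: syndromes of r = [5, 6, 7, 10, 8] (all sums mod 13).
  S_0 = Σ v_i r_i = 1·5 + 8·6 + 10·7 + 11·10 + 9·8 = 305 ≡ 6.
  S_1 = Σ v_i α_i r_i = 1·4·5 + 8·7·6 + 10·2·7 + 11·12·10 + 9·1·8 = 1888 ≡ 3.
  α_i^2 mod 13 = [3, 10, 4, 1, 1].
  S_2 = Σ v_i α_i^2 r_i = 1·3·5 + 8·10·6 + 10·4·7 + 11·1·10 + 9·1·8 = 957 ≡ 8.
  S = (6, 3, 8) ≠ 0, so r is not a codeword (an error is present).
Step 3: locate the error. For a single error e at position i, S_ℓ = v_i·e·α_i^ℓ, so α_err = S_1/S_0.
  S_0^{−1} = 6^{−1} = 11 (mod 13), so α_err = 3·11 = 33 ≡ 7 = α_2. Error position i = 2.
  Consistency check: S_2/S_1 = 8·9 = 72 ≡ 7 = α_err ✓ (single-error assumption holds).
Step 4: error magnitude e = S_0/v_2 = S_0·∏_{j≠2}(α_2 − α_j) = 6·5 = 30 ≡ 4 (mod 13).
Step 5: correct position 2: c_2 = r_2 − e = 6 − 4 ≡ 2 (mod 13). Hence c = [5, 2, 7, 10, 8].
  Check: interpolating c through the α_i gives m(x) = 9 + 12·x (degree < 2) with m(α_i) = c_i for every i, so c is indeed a codeword.


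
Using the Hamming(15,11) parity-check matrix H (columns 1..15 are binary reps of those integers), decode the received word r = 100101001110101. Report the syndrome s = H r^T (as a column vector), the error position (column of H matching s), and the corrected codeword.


s = (1, 0, 0, 1)^T, error position = 9, corrected codeword c = 100101000110101

Compute s = H r^T mod 2 one row at a time:
  s_1 = 0 + 1 + 1 + 1 + 0 + 1 + 0 + 1 = 5 ≡ 1 (mod 2).
  s_2 = 1 + 0 + 1 + 0 + 0 + 1 + 0 + 1 = 4 ≡ 0 (mod 2).
  s_3 = 0 + 0 + 1 + 0 + 1 + 1 + 0 + 1 = 4 ≡ 0 (mod 2).
  s_4 = 1 + 0 + 0 + 0 + 1 + 1 + 1 + 1 = 5 ≡ 1 (mod 2).
s = (1, 0, 0, 1)^T — this equals column 9 of H (binary 1001), so error is at position 9.
Correct: flip bit 9 of r = 100101001110101 to get c = 100101000110101.


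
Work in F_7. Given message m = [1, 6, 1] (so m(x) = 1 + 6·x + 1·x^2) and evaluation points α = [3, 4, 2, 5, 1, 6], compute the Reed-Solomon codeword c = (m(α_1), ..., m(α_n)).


c = [0, 6, 3, 0, 1, 3]

Message polynomial: m(x) = 1 + 6·x + 1·x^2 (mod 7).
For each evaluation point α_i, compute m(α_i) mod 7:
  α_1 = 3: Horner steps 1 → 2 → 0, so m(3) = 0.
  α_2 = 4: Horner steps 1 → 3 → 6, so m(4) = 6.
  α_3 = 2: Horner steps 1 → 1 → 3, so m(2) = 3.
  α_4 = 5: Horner steps 1 → 4 → 0, so m(5) = 0.
  α_5 = 1: Horner steps 1 → 0 → 1, so m(1) = 1.
  α_6 = 6: Horner steps 1 → 5 → 3, so m(6) = 3.
Codeword c = [0, 6, 3, 0, 1, 3] ∈ F_7^6.


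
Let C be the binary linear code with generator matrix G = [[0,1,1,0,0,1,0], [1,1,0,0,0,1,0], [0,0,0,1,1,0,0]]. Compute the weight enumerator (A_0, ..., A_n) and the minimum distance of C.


Weight distribution: A_0 = 1, A_2 = 2, A_3 = 2, A_4 = 1, A_5 = 2. Minimum distance d = 2.

Enumerate all 2^3 = 8 messages m ∈ F_2^3.
For each, compute codeword c = mG in F_2^7, then tally its weight.
  m = 000 → c = 0000000, weight = 0.
  m = 100 → c = 0110010, weight = 3.
  m = 010 → c = 1100010, weight = 3.
  m = 110 → c = 1010000, weight = 2.
  m = 001 → c = 0001100, weight = 2.
  m = 101 → c = 0111110, weight = 5.
  m = 011 → c = 1101110, weight = 5.
  m = 111 → c = 1011100, weight = 4.
Tally weights:
  weight 0: 1 codewords.
  weight 2: 2 codewords.
  weight 3: 2 codewords.
  weight 4: 1 codewords.
  weight 5: 2 codewords.
Minimum distance d = smallest w > 0 with A_w > 0 = 2.
Sanity: Σ A_w = 8 = 2^3 = 8 ✓.


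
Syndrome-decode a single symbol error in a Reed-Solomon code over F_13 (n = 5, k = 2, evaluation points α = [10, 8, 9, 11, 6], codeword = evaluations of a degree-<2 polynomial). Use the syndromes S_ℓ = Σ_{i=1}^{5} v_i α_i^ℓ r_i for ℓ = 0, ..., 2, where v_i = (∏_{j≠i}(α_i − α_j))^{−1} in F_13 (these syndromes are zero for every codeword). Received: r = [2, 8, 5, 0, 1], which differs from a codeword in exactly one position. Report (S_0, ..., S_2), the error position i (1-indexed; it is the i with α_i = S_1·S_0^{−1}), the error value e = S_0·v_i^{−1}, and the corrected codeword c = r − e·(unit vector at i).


S = (10, 6, 1), error at position 4, error magnitude e = 1, c = [2, 8, 5, 12, 1].

Step 1: column multipliers v_i = (∏_{j≠i}(α_i − α_j))^{−1} mod 13.
  i = 1 (α = 10): (10−8)(10−9)(10−11)(10−6) = 2·1·(−1)·4 = −8 ≡ 5, so v_1 = 5^{−1} = 8 (mod 13).
  i = 2 (α = 8): (8−10)(8−9)(8−11)(8−6) = (−2)·(−1)·(−3)·2 = −12 ≡ 1, so v_2 = 1^{−1} = 1 (mod 13).
  i = 3 (α = 9): (9−10)(9−8)(9−11)(9−6) = (−1)·1·(−2)·3 = 6 ≡ 6, so v_3 = 6^{−1} = 11 (mod 13).
  i = 4 (α = 11): (11−10)(11−8)(11−9)(11−6) = 1·3·2·5 = 30 ≡ 4, so v_4 = 4^{−1} = 10 (mod 13).
  i = 5 (α = 6): (6−10)(6−8)(6−9)(6−11) = (−4)·(−2)·(−3)·(−5) = 120 ≡ 3, so v_5 = 3^{−1} = 9 (mod 13).
  v = [8, 1, 11, 10, 9].
Step 2: syndromes of r = [2, 8, 5, 0, 1] (all sums mod 13).
  S_0 = Σ v_i r_i = 8·2 + 1·8 + 11·5 + 10·0 + 9·1 = 88 ≡ 10.
  S_1 = Σ v_i α_i r_i = 8·10·2 + 1·8·8 + 11·9·5 + 10·11·0 + 9·6·1 = 773 ≡ 6.
  α_i^2 mod 13 = [9, 12, 3, 4, 10].
  S_2 = Σ v_i α_i^2 r_i = 8·9·2 + 1·12·8 + 11·3·5 + 10·4·0 + 9·10·1 = 495 ≡ 1.
  S = (10, 6, 1) ≠ 0, so r is not a codeword (an error is present).
Step 3: locate the error. For a single error e at position i, S_ℓ = v_i·e·α_i^ℓ, so α_err = S_1/S_0.
  S_0^{−1} = 10^{−1} = 4 (mod 13), so α_err = 6·4 = 24 ≡ 11 = α_4. Error position i = 4.
  Consistency check: S_2/S_1 = 1·11 = 11 ≡ 11 = α_err ✓ (single-error assumption holds).
Step 4: error magnitude e = S_0/v_4 = S_0·∏_{j≠4}(α_4 − α_j) = 10·4 = 40 ≡ 1 (mod 13).
Step 5: correct position 4: c_4 = r_4 − e = 0 − 1 ≡ 12 (mod 13). Hence c = [2, 8, 5, 12, 1].
  Check: interpolating c through the α_i gives m(x) = 6 + 10·x (degree < 2) with m(α_i) = c_i for every i, so c is indeed a codeword.


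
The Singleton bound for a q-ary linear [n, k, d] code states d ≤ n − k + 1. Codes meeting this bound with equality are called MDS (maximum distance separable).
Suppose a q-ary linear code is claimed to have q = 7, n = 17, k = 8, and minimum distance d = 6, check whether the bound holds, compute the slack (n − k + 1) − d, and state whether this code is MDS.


Singleton RHS = n − k + 1 = 10, slack = 4, bound satisfied, not MDS.

Singleton bound: d ≤ n − k + 1.
Here n = 17, k = 8, so n − k + 1 = 10.
Given d = 6, check d ≤ 10: YES.
Slack = (n − k + 1) − d = 4.
The code is NOT MDS (slack = 4 > 0).
Description: the claimed parameters are [17, 8, 6]_7; such a code would be non-MDS.


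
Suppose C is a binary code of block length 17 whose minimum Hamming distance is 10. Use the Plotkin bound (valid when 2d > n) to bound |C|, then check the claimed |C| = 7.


Plotkin bound M ≤ 6; given |C| = 7 > bound (violated).

Check applicability: 2d = 20, n = 17.
2d − n = 3 > 0, so Plotkin applies.
Compute d/(2d−n) = 10/3 ≈ 3.3333.
⌊d/(2d−n)⌋ = 3.
Plotkin bound: M ≤ 2·3 = 6.
Given |C| = 7, check: VIOLATED.
This |C| is above the Plotkin bound, so no binary code with n = 17, d = 10 and 7 codewords exists.


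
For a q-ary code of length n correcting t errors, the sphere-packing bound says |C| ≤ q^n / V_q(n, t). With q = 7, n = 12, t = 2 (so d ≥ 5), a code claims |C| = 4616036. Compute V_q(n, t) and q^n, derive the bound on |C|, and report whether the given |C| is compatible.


V_q(n, t) = 2449, q^n = 13841287201, Hamming bound = 5651811, |C| = 4616036 ≤ bound (satisfied).

Step 1: Compute V_q(n, t) = Σ_{j=0}^2 C(n, j) (q−1)^j.
  j = 0: C(12,0)·(6)^0 = 1·1 = 1.
  j = 1: C(12,1)·(6)^1 = 12·6 = 72.
  j = 2: C(12,2)·(6)^2 = 66·36 = 2376.
  V_q(n, t) = 1 + 72 + 2376 = 2449.
Step 2: q^n = 7^12 = 13841287201.
Step 3: Hamming bound ⌊q^n / V_q(n,t)⌋ = ⌊13841287201/2449⌋ = 5651811.
Step 4: Compare |C| = 4616036 to 5651811: satisfied.
The claimed |C| lies below the Hamming bound.


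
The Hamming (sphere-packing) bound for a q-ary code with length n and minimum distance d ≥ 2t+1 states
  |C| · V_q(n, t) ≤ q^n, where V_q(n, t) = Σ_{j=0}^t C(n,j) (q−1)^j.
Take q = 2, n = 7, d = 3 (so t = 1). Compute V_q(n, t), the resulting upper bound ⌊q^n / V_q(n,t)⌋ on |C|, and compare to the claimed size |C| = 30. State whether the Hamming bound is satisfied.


V_q(n, t) = 8, q^n = 128, Hamming bound = 16, |C| = 30 > bound (violated).

Step 1: Compute V_q(n, t) = Σ_{j=0}^1 C(n, j) (q−1)^j.
  j = 0: C(7,0)·(1)^0 = 1·1 = 1.
  j = 1: C(7,1)·(1)^1 = 7·1 = 7.
  V_q(n, t) = 1 + 7 = 8.
Step 2: q^n = 2^7 = 128.
Step 3: Hamming bound ⌊q^n / V_q(n,t)⌋ = ⌊128/8⌋ = 16.
Step 4: Compare |C| = 30 to 16: violated.
The claimed |C| lies above the Hamming bound, so no 2-ary code of length 7 with d ≥ 3 can have 30 codewords.


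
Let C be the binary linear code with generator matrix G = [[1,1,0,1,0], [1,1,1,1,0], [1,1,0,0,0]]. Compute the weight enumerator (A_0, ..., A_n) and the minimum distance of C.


Weight distribution: A_0 = 1, A_1 = 2, A_2 = 2, A_3 = 2, A_4 = 1. Minimum distance d = 1.

Enumerate all 2^3 = 8 messages m ∈ F_2^3.
For each, compute codeword c = mG in F_2^5, then tally its weight.
  m = 000 → c = 00000, weight = 0.
  m = 100 → c = 11010, weight = 3.
  m = 010 → c = 11110, weight = 4.
  m = 110 → c = 00100, weight = 1.
  m = 001 → c = 11000, weight = 2.
  m = 101 → c = 00010, weight = 1.
  m = 011 → c = 00110, weight = 2.
  m = 111 → c = 11100, weight = 3.
Tally weights:
  weight 0: 1 codewords.
  weight 1: 2 codewords.
  weight 2: 2 codewords.
  weight 3: 2 codewords.
  weight 4: 1 codewords.
Minimum distance d = smallest w > 0 with A_w > 0 = 1.
Sanity: Σ A_w = 8 = 2^3 = 8 ✓.


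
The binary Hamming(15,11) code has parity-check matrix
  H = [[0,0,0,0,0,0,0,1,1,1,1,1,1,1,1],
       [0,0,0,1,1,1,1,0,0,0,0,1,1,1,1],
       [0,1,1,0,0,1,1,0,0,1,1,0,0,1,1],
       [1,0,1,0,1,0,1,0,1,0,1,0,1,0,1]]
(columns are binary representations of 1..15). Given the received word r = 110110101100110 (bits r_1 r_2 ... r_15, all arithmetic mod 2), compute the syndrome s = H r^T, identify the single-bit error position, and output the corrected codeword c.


s = (0, 1, 0, 1)^T, error position = 5, corrected codeword c = 110100101100110

Compute s = H r^T mod 2 one row at a time:
  s_1 = 0 + 1 + 1 + 0 + 0 + 1 + 1 + 0 = 4 ≡ 0 (mod 2).
  s_2 = 1 + 1 + 0 + 1 + 0 + 1 + 1 + 0 = 5 ≡ 1 (mod 2).
  s_3 = 1 + 0 + 0 + 1 + 1 + 0 + 1 + 0 = 4 ≡ 0 (mod 2).
  s_4 = 1 + 0 + 1 + 1 + 1 + 0 + 1 + 0 = 5 ≡ 1 (mod 2).
s = (0, 1, 0, 1)^T — this equals column 5 of H (binary 0101), so error is at position 5.
Correct: flip bit 5 of r = 110110101100110 to get c = 110100101100110.


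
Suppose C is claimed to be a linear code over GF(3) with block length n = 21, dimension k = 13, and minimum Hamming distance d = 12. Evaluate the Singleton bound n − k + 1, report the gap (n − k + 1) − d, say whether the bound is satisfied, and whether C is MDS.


Singleton RHS = n − k + 1 = 9, slack = -3, bound violated (no such code; not MDS).

Singleton bound: d ≤ n − k + 1.
Here n = 21, k = 13, so n − k + 1 = 9.
Given d = 12, check d ≤ 9: NO.
Slack = (n − k + 1) − d = -3.
The slack is negative: d = 12 exceeds n − k + 1 = 9 by 3, so the Singleton bound is violated and no linear [21, 13, 12]_3 code can exist. In particular it is not MDS (MDS requires d = n − k + 1 exactly).
Description: the claimed parameters are [21, 13, 12]_3; such a code would be impossible (violates the Singleton bound).


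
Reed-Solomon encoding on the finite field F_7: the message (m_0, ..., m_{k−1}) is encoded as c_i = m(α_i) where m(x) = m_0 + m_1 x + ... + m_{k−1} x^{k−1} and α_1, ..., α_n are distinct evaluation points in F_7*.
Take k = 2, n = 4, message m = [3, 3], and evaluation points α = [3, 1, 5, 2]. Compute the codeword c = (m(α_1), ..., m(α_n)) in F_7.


c = [5, 6, 4, 2]

Message polynomial: m(x) = 3 + 3·x (mod 7).
For each evaluation point α_i, compute m(α_i) mod 7:
  α_1 = 3: Horner steps 3 → 5, so m(3) = 5.
  α_2 = 1: Horner steps 3 → 6, so m(1) = 6.
  α_3 = 5: Horner steps 3 → 4, so m(5) = 4.
  α_4 = 2: Horner steps 3 → 2, so m(2) = 2.
Codeword c = [5, 6, 4, 2] ∈ F_7^4.


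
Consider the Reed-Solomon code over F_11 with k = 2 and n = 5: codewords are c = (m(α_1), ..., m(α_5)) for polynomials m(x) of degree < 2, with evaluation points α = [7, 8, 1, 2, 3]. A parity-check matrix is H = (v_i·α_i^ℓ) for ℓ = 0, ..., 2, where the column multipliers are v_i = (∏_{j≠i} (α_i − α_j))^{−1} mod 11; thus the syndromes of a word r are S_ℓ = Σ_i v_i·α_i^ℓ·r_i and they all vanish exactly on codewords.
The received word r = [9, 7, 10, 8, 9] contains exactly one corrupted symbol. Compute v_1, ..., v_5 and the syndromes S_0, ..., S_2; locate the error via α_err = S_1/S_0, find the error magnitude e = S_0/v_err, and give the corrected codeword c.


S = (2, 6, 7), error at position 5, error magnitude e = 3, c = [9, 7, 10, 8, 6].

Step 1: column multipliers v_i = (∏_{j≠i}(α_i − α_j))^{−1} mod 11.
  i = 1 (α = 7): (7−8)(7−1)(7−2)(7−3) = (−1)·6·5·4 = −120 ≡ 1, so v_1 = 1^{−1} = 1 (mod 11).
  i = 2 (α = 8): (8−7)(8−1)(8−2)(8−3) = 1·7·6·5 = 210 ≡ 1, so v_2 = 1^{−1} = 1 (mod 11).
  i = 3 (α = 1): (1−7)(1−8)(1−2)(1−3) = (−6)·(−7)·(−1)·(−2) = 84 ≡ 7, so v_3 = 7^{−1} = 8 (mod 11).
  i = 4 (α = 2): (2−7)(2−8)(2−1)(2−3) = (−5)·(−6)·1·(−1) = −30 ≡ 3, so v_4 = 3^{−1} = 4 (mod 11).
  i = 5 (α = 3): (3−7)(3−8)(3−1)(3−2) = (−4)·(−5)·2·1 = 40 ≡ 7, so v_5 = 7^{−1} = 8 (mod 11).
  v = [1, 1, 8, 4, 8].
Step 2: syndromes of r = [9, 7, 10, 8, 9] (all sums mod 11).
  S_0 = Σ v_i r_i = 1·9 + 1·7 + 8·10 + 4·8 + 8·9 = 200 ≡ 2.
  S_1 = Σ v_i α_i r_i = 1·7·9 + 1·8·7 + 8·1·10 + 4·2·8 + 8·3·9 = 479 ≡ 6.
  α_i^2 mod 11 = [5, 9, 1, 4, 9].
  S_2 = Σ v_i α_i^2 r_i = 1·5·9 + 1·9·7 + 8·1·10 + 4·4·8 + 8·9·9 = 964 ≡ 7.
  S = (2, 6, 7) ≠ 0, so r is not a codeword (an error is present).
Step 3: locate the error. For a single error e at position i, S_ℓ = v_i·e·α_i^ℓ, so α_err = S_1/S_0.
  S_0^{−1} = 2^{−1} = 6 (mod 11), so α_err = 6·6 = 36 ≡ 3 = α_5. Error position i = 5.
  Consistency check: S_2/S_1 = 7·2 = 14 ≡ 3 = α_err ✓ (single-error assumption holds).
Step 4: error magnitude e = S_0/v_5 = S_0·∏_{j≠5}(α_5 − α_j) = 2·7 = 14 ≡ 3 (mod 11).
Step 5: correct position 5: c_5 = r_5 − e = 9 − 3 ≡ 6 (mod 11). Hence c = [9, 7, 10, 8, 6].
  Check: interpolating c through the α_i gives m(x) = 1 + 9·x (degree < 2) with m(α_i) = c_i for every i, so c is indeed a codeword.


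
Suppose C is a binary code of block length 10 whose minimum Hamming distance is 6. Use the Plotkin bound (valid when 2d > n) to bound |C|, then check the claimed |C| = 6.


Plotkin bound M ≤ 6; given |C| = 6 ≤ bound (satisfied).

Check applicability: 2d = 12, n = 10.
2d − n = 2 > 0, so Plotkin applies.
Compute d/(2d−n) = 6/2 ≈ 3.0000.
⌊d/(2d−n)⌋ = 3.
Plotkin bound: M ≤ 2·3 = 6.
Given |C| = 6, check: satisfied.
This |C| is at the Plotkin bound.


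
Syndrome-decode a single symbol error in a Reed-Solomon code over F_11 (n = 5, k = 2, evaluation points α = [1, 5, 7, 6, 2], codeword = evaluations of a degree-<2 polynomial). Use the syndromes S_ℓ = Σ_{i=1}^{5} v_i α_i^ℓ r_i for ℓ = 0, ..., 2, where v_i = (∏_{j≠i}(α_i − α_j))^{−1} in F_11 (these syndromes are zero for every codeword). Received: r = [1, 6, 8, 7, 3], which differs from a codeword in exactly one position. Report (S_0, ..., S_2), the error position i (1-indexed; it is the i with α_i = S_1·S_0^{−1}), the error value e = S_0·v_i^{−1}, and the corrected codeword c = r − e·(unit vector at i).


S = (1, 1, 1), error at position 1, error magnitude e = 10, c = [2, 6, 8, 7, 3].

Step 1: column multipliers v_i = (∏_{j≠i}(α_i − α_j))^{−1} mod 11.
  i = 1 (α = 1): (1−5)(1−7)(1−6)(1−2) = (−4)·(−6)·(−5)·(−1) = 120 ≡ 10, so v_1 = 10^{−1} = 10 (mod 11).
  i = 2 (α = 5): (5−1)(5−7)(5−6)(5−2) = 4·(−2)·(−1)·3 = 24 ≡ 2, so v_2 = 2^{−1} = 6 (mod 11).
  i = 3 (α = 7): (7−1)(7−5)(7−6)(7−2) = 6·2·1·5 = 60 ≡ 5, so v_3 = 5^{−1} = 9 (mod 11).
  i = 4 (α = 6): (6−1)(6−5)(6−7)(6−2) = 5·1·(−1)·4 = −20 ≡ 2, so v_4 = 2^{−1} = 6 (mod 11).
  i = 5 (α = 2): (2−1)(2−5)(2−7)(2−6) = 1·(−3)·(−5)·(−4) = −60 ≡ 6, so v_5 = 6^{−1} = 2 (mod 11).
  v = [10, 6, 9, 6, 2].
Step 2: syndromes of r = [1, 6, 8, 7, 3] (all sums mod 11).
  S_0 = Σ v_i r_i = 10·1 + 6·6 + 9·8 + 6·7 + 2·3 = 166 ≡ 1.
  S_1 = Σ v_i α_i r_i = 10·1·1 + 6·5·6 + 9·7·8 + 6·6·7 + 2·2·3 = 958 ≡ 1.
  α_i^2 mod 11 = [1, 3, 5, 3, 4].
  S_2 = Σ v_i α_i^2 r_i = 10·1·1 + 6·3·6 + 9·5·8 + 6·3·7 + 2·4·3 = 628 ≡ 1.
  S = (1, 1, 1) ≠ 0, so r is not a codeword (an error is present).
Step 3: locate the error. For a single error e at position i, S_ℓ = v_i·e·α_i^ℓ, so α_err = S_1/S_0.
  S_0^{−1} = 1^{−1} = 1 (mod 11), so α_err = 1·1 = 1 ≡ 1 = α_1. Error position i = 1.
  Consistency check: S_2/S_1 = 1·1 = 1 ≡ 1 = α_err ✓ (single-error assumption holds).
Step 4: error magnitude e = S_0/v_1 = S_0·∏_{j≠1}(α_1 − α_j) = 1·10 = 10 ≡ 10 (mod 11).
Step 5: correct position 1: c_1 = r_1 − e = 1 − 10 ≡ 2 (mod 11). Hence c = [2, 6, 8, 7, 3].
  Check: interpolating c through the α_i gives m(x) = 1 + 1·x (degree < 2) with m(α_i) = c_i for every i, so c is indeed a codeword.


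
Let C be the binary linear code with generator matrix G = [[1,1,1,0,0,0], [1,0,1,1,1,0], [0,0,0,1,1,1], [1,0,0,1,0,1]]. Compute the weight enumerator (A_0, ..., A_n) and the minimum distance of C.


Weight distribution: A_0 = 1, A_2 = 3, A_3 = 8, A_4 = 3, A_6 = 1. Minimum distance d = 2.

Enumerate all 2^4 = 16 messages m ∈ F_2^4.
For each, compute codeword c = mG in F_2^6, then tally its weight.
  m = 0000 → c = 000000, weight = 0.
  m = 1000 → c = 111000, weight = 3.
  m = 0100 → c = 101110, weight = 4.
  m = 1100 → c = 010110, weight = 3.
  m = 0010 → c = 000111, weight = 3.
  m = 1010 → c = 111111, weight = 6.
  m = 0110 → c = 101001, weight = 3.
  m = 1110 → c = 010001, weight = 2.
  m = 0001 → c = 100101, weight = 3.
  m = 1001 → c = 011101, weight = 4.
  m = 0101 → c = 001011, weight = 3.
  m = 1101 → c = 110011, weight = 4.
  m = 0011 → c = 100010, weight = 2.
  m = 1011 → c = 011010, weight = 3.
  m = 0111 → c = 001100, weight = 2.
  m = 1111 → c = 110100, weight = 3.
Tally weights:
  weight 0: 1 codewords.
  weight 2: 3 codewords.
  weight 3: 8 codewords.
  weight 4: 3 codewords.
  weight 6: 1 codewords.
Minimum distance d = smallest w > 0 with A_w > 0 = 2.
Sanity: Σ A_w = 16 = 2^4 = 16 ✓.


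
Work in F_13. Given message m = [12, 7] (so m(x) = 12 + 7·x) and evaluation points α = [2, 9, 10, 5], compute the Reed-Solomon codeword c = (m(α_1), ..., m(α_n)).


c = [0, 10, 4, 8]

Message polynomial: m(x) = 12 + 7·x (mod 13).
For each evaluation point α_i, compute m(α_i) mod 13:
  α_1 = 2: Horner steps 7 → 0, so m(2) = 0.
  α_2 = 9: Horner steps 7 → 10, so m(9) = 10.
  α_3 = 10: Horner steps 7 → 4, so m(10) = 4.
  α_4 = 5: Horner steps 7 → 8, so m(5) = 8.
Codeword c = [0, 10, 4, 8] ∈ F_13^4.


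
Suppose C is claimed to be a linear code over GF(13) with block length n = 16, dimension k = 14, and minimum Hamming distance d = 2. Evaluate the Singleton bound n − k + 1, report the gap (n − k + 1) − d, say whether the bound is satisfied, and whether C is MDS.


Singleton RHS = n − k + 1 = 3, slack = 1, bound satisfied, not MDS.

Singleton bound: d ≤ n − k + 1.
Here n = 16, k = 14, so n − k + 1 = 3.
Given d = 2, check d ≤ 3: YES.
Slack = (n − k + 1) − d = 1.
The code is NOT MDS (slack = 1 > 0).
Description: the claimed parameters are [16, 14, 2]_13; such a code would be non-MDS.


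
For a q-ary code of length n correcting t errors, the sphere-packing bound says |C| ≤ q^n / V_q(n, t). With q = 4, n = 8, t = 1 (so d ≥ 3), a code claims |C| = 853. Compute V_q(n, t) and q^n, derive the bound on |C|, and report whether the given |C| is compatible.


V_q(n, t) = 25, q^n = 65536, Hamming bound = 2621, |C| = 853 ≤ bound (satisfied).

Step 1: Compute V_q(n, t) = Σ_{j=0}^1 C(n, j) (q−1)^j.
  j = 0: C(8,0)·(3)^0 = 1·1 = 1.
  j = 1: C(8,1)·(3)^1 = 8·3 = 24.
  V_q(n, t) = 1 + 24 = 25.
Step 2: q^n = 4^8 = 65536.
Step 3: Hamming bound ⌊q^n / V_q(n,t)⌋ = ⌊65536/25⌋ = 2621.
Step 4: Compare |C| = 853 to 2621: satisfied.
The claimed |C| lies below the Hamming bound.


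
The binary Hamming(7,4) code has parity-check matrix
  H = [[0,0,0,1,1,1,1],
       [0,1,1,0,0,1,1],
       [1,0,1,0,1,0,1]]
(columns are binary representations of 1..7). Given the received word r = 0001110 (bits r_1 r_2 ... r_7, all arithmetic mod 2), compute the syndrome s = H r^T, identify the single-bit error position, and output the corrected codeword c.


s = (1, 1, 1)^T, error position = 7, corrected codeword c = 0001111

Compute s = H r^T mod 2 one row at a time:
  s_1 = 1 + 1 + 1 + 0 = 3 ≡ 1 (mod 2).
  s_2 = 0 + 0 + 1 + 0 = 1 ≡ 1 (mod 2).
  s_3 = 0 + 0 + 1 + 0 = 1 ≡ 1 (mod 2).
s = (1, 1, 1)^T — this equals column 7 of H (binary 111), so error is at position 7.
Correct: flip bit 7 of r = 0001110 to get c = 0001111.


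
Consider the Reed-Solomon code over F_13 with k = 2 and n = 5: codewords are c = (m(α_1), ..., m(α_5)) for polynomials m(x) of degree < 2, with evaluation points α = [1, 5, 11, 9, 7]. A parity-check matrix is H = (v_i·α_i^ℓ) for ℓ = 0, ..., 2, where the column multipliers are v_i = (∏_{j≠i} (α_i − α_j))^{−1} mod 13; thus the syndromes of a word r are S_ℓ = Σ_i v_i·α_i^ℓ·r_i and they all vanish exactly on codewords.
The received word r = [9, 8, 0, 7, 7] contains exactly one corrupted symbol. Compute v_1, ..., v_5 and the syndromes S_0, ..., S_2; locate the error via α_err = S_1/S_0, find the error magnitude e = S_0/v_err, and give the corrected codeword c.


S = (9, 11, 12), error at position 5, error magnitude e = 6, c = [9, 8, 0, 7, 1].

Step 1: column multipliers v_i = (∏_{j≠i}(α_i − α_j))^{−1} mod 13.
  i = 1 (α = 1): (1−5)(1−11)(1−9)(1−7) = (−4)·(−10)·(−8)·(−6) = 1920 ≡ 9, so v_1 = 9^{−1} = 3 (mod 13).
  i = 2 (α = 5): (5−1)(5−11)(5−9)(5−7) = 4·(−6)·(−4)·(−2) = −192 ≡ 3, so v_2 = 3^{−1} = 9 (mod 13).
  i = 3 (α = 11): (11−1)(11−5)(11−9)(11−7) = 10·6·2·4 = 480 ≡ 12, so v_3 = 12^{−1} = 12 (mod 13).
  i = 4 (α = 9): (9−1)(9−5)(9−11)(9−7) = 8·4·(−2)·2 = −128 ≡ 2, so v_4 = 2^{−1} = 7 (mod 13).
  i = 5 (α = 7): (7−1)(7−5)(7−11)(7−9) = 6·2·(−4)·(−2) = 96 ≡ 5, so v_5 = 5^{−1} = 8 (mod 13).
  v = [3, 9, 12, 7, 8].
Step 2: syndromes of r = [9, 8, 0, 7, 7] (all sums mod 13).
  S_0 = Σ v_i r_i = 3·9 + 9·8 + 12·0 + 7·7 + 8·7 = 204 ≡ 9.
  S_1 = Σ v_i α_i r_i = 3·1·9 + 9·5·8 + 12·11·0 + 7·9·7 + 8·7·7 = 1220 ≡ 11.
  α_i^2 mod 13 = [1, 12, 4, 3, 10].
  S_2 = Σ v_i α_i^2 r_i = 3·1·9 + 9·12·8 + 12·4·0 + 7·3·7 + 8·10·7 = 1598 ≡ 12.
  S = (9, 11, 12) ≠ 0, so r is not a codeword (an error is present).
Step 3: locate the error. For a single error e at position i, S_ℓ = v_i·e·α_i^ℓ, so α_err = S_1/S_0.
  S_0^{−1} = 9^{−1} = 3 (mod 13), so α_err = 11·3 = 33 ≡ 7 = α_5. Error position i = 5.
  Consistency check: S_2/S_1 = 12·6 = 72 ≡ 7 = α_err ✓ (single-error assumption holds).
Step 4: error magnitude e = S_0/v_5 = S_0·∏_{j≠5}(α_5 − α_j) = 9·5 = 45 ≡ 6 (mod 13).
Step 5: correct position 5: c_5 = r_5 − e = 7 − 6 ≡ 1 (mod 13). Hence c = [9, 8, 0, 7, 1].
  Check: interpolating c through the α_i gives m(x) = 6 + 3·x (degree < 2) with m(α_i) = c_i for every i, so c is indeed a codeword.


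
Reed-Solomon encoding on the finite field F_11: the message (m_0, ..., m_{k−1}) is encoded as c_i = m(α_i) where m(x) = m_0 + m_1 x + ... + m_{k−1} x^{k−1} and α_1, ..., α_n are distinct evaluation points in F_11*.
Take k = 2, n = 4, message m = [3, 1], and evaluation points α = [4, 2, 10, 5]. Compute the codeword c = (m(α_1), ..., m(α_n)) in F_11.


c = [7, 5, 2, 8]

Message polynomial: m(x) = 3 + 1·x (mod 11).
For each evaluation point α_i, compute m(α_i) mod 11:
  α_1 = 4: Horner steps 1 → 7, so m(4) = 7.
  α_2 = 2: Horner steps 1 → 5, so m(2) = 5.
  α_3 = 10: Horner steps 1 → 2, so m(10) = 2.
  α_4 = 5: Horner steps 1 → 8, so m(5) = 8.
Codeword c = [7, 5, 2, 8] ∈ F_11^4.


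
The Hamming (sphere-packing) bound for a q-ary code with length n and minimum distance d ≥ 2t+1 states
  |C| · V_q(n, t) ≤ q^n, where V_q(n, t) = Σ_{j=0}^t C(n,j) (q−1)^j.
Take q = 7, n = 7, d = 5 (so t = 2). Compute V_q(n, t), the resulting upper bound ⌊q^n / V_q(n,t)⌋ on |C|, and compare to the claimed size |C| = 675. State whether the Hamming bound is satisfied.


V_q(n, t) = 799, q^n = 823543, Hamming bound = 1030, |C| = 675 ≤ bound (satisfied).

Step 1: Compute V_q(n, t) = Σ_{j=0}^2 C(n, j) (q−1)^j.
  j = 0: C(7,0)·(6)^0 = 1·1 = 1.
  j = 1: C(7,1)·(6)^1 = 7·6 = 42.
  j = 2: C(7,2)·(6)^2 = 21·36 = 756.
  V_q(n, t) = 1 + 42 + 756 = 799.
Step 2: q^n = 7^7 = 823543.
Step 3: Hamming bound ⌊q^n / V_q(n,t)⌋ = ⌊823543/799⌋ = 1030.
Step 4: Compare |C| = 675 to 1030: satisfied.
The claimed |C| lies below the Hamming bound.


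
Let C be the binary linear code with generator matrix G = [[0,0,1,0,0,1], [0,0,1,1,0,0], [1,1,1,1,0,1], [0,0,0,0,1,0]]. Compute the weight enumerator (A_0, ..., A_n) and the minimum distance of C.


Weight distribution: A_0 = 1, A_1 = 1, A_2 = 3, A_3 = 6, A_4 = 3, A_5 = 1, A_6 = 1. Minimum distance d = 1.

Enumerate all 2^4 = 16 messages m ∈ F_2^4.
For each, compute codeword c = mG in F_2^6, then tally its weight.
  m = 0000 → c = 000000, weight = 0.
  m = 1000 → c = 001001, weight = 2.
  m = 0100 → c = 001100, weight = 2.
  m = 1100 → c = 000101, weight = 2.
  m = 0010 → c = 111101, weight = 5.
  m = 1010 → c = 110100, weight = 3.
  m = 0110 → c = 110001, weight = 3.
  m = 1110 → c = 111000, weight = 3.
  m = 0001 → c = 000010, weight = 1.
  m = 1001 → c = 001011, weight = 3.
  m = 0101 → c = 001110, weight = 3.
  m = 1101 → c = 000111, weight = 3.
  m = 0011 → c = 111111, weight = 6.
  m = 1011 → c = 110110, weight = 4.
  m = 0111 → c = 110011, weight = 4.
  m = 1111 → c = 111010, weight = 4.
Tally weights:
  weight 0: 1 codewords.
  weight 1: 1 codewords.
  weight 2: 3 codewords.
  weight 3: 6 codewords.
  weight 4: 3 codewords.
  weight 5: 1 codewords.
  weight 6: 1 codewords.
Minimum distance d = smallest w > 0 with A_w > 0 = 1.
Sanity: Σ A_w = 16 = 2^4 = 16 ✓.


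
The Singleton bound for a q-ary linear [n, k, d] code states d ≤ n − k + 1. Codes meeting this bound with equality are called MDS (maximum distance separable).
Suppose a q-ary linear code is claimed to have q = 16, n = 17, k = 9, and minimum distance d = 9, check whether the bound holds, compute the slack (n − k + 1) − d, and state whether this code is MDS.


Singleton RHS = n − k + 1 = 9, slack = 0, bound satisfied, MDS.

Singleton bound: d ≤ n − k + 1.
Here n = 17, k = 9, so n − k + 1 = 9.
Given d = 9, check d ≤ 9: YES.
Slack = (n − k + 1) − d = 0.
The code is MDS (slack = 0).
Description: the claimed parameters are [17, 9, 9]_16; such a code would be MDS (meets Singleton bound).


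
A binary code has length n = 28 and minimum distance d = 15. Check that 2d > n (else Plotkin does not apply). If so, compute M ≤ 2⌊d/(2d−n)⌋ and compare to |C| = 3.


Plotkin bound M ≤ 14; given |C| = 3 ≤ bound (satisfied).

Check applicability: 2d = 30, n = 28.
2d − n = 2 > 0, so Plotkin applies.
Compute d/(2d−n) = 15/2 ≈ 7.5000.
⌊d/(2d−n)⌋ = 7.
Plotkin bound: M ≤ 2·7 = 14.
Given |C| = 3, check: satisfied.
This |C| is below the Plotkin bound.


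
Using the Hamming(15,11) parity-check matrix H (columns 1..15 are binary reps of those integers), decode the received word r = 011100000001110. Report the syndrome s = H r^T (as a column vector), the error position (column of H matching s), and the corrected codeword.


s = (1, 0, 1, 0)^T, error position = 10, corrected codeword c = 011100000101110

Compute s = H r^T mod 2 one row at a time:
  s_1 = 0 + 0 + 0 + 0 + 1 + 1 + 1 + 0 = 3 ≡ 1 (mod 2).
  s_2 = 1 + 0 + 0 + 0 + 1 + 1 + 1 + 0 = 4 ≡ 0 (mod 2).
  s_3 = 1 + 1 + 0 + 0 + 0 + 0 + 1 + 0 = 3 ≡ 1 (mod 2).
  s_4 = 0 + 1 + 0 + 0 + 0 + 0 + 1 + 0 = 2 ≡ 0 (mod 2).
s = (1, 0, 1, 0)^T — this equals column 10 of H (binary 1010), so error is at position 10.
Correct: flip bit 10 of r = 011100000001110 to get c = 011100000101110.


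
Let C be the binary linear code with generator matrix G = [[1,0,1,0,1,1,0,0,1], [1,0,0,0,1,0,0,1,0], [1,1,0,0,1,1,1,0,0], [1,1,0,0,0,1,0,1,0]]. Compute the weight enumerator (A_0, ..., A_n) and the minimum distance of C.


Weight distribution: A_0 = 1, A_2 = 1, A_3 = 3, A_4 = 5, A_5 = 4, A_6 = 1, A_7 = 1. Minimum distance d = 2.

Enumerate all 2^4 = 16 messages m ∈ F_2^4.
For each, compute codeword c = mG in F_2^9, then tally its weight.
  m = 0000 → c = 000000000, weight = 0.
  m = 1000 → c = 101011001, weight = 5.
  m = 0100 → c = 100010010, weight = 3.
  m = 1100 → c = 001001011, weight = 4.
  m = 0010 → c = 110011100, weight = 5.
  m = 1010 → c = 011000101, weight = 4.
  m = 0110 → c = 010001110, weight = 4.
  m = 1110 → c = 111010111, weight = 7.
  m = 0001 → c = 110001010, weight = 4.
  m = 1001 → c = 011010011, weight = 5.
  m = 0101 → c = 010011000, weight = 3.
  m = 1101 → c = 111000001, weight = 4.
  m = 0011 → c = 000010110, weight = 3.
  m = 1011 → c = 101001111, weight = 6.
  m = 0111 → c = 100000100, weight = 2.
  m = 1111 → c = 001011101, weight = 5.
Tally weights:
  weight 0: 1 codewords.
  weight 2: 1 codewords.
  weight 3: 3 codewords.
  weight 4: 5 codewords.
  weight 5: 4 codewords.
  weight 6: 1 codewords.
  weight 7: 1 codewords.
Minimum distance d = smallest w > 0 with A_w > 0 = 2.
Sanity: Σ A_w = 16 = 2^4 = 16 ✓.


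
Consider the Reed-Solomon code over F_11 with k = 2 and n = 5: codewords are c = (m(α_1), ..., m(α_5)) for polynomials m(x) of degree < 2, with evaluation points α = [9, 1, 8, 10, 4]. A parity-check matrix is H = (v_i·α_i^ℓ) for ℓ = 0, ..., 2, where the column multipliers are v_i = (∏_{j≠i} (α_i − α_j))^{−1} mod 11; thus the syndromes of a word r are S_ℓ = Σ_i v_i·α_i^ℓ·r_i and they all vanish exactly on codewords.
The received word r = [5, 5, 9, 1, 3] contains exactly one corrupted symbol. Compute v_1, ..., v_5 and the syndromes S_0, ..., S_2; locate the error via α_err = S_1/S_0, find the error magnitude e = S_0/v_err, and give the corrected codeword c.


S = (9, 9, 9), error at position 2, error magnitude e = 1, c = [5, 4, 9, 1, 3].

Step 1: column multipliers v_i = (∏_{j≠i}(α_i − α_j))^{−1} mod 11.
  i = 1 (α = 9): (9−1)(9−8)(9−10)(9−4) = 8·1·(−1)·5 = −40 ≡ 4, so v_1 = 4^{−1} = 3 (mod 11).
  i = 2 (α = 1): (1−9)(1−8)(1−10)(1−4) = (−8)·(−7)·(−9)·(−3) = 1512 ≡ 5, so v_2 = 5^{−1} = 9 (mod 11).
  i = 3 (α = 8): (8−9)(8−1)(8−10)(8−4) = (−1)·7·(−2)·4 = 56 ≡ 1, so v_3 = 1^{−1} = 1 (mod 11).
  i = 4 (α = 10): (10−9)(10−1)(10−8)(10−4) = 1·9·2·6 = 108 ≡ 9, so v_4 = 9^{−1} = 5 (mod 11).
  i = 5 (α = 4): (4−9)(4−1)(4−8)(4−10) = (−5)·3·(−4)·(−6) = −360 ≡ 3, so v_5 = 3^{−1} = 4 (mod 11).
  v = [3, 9, 1, 5, 4].
Step 2: syndromes of r = [5, 5, 9, 1, 3] (all sums mod 11).
  S_0 = Σ v_i r_i = 3·5 + 9·5 + 1·9 + 5·1 + 4·3 = 86 ≡ 9.
  S_1 = Σ v_i α_i r_i = 3·9·5 + 9·1·5 + 1·8·9 + 5·10·1 + 4·4·3 = 350 ≡ 9.
  α_i^2 mod 11 = [4, 1, 9, 1, 5].
  S_2 = Σ v_i α_i^2 r_i = 3·4·5 + 9·1·5 + 1·9·9 + 5·1·1 + 4·5·3 = 251 ≡ 9.
  S = (9, 9, 9) ≠ 0, so r is not a codeword (an error is present).
Step 3: locate the error. For a single error e at position i, S_ℓ = v_i·e·α_i^ℓ, so α_err = S_1/S_0.
  S_0^{−1} = 9^{−1} = 5 (mod 11), so α_err = 9·5 = 45 ≡ 1 = α_2. Error position i = 2.
  Consistency check: S_2/S_1 = 9·5 = 45 ≡ 1 = α_err ✓ (single-error assumption holds).
Step 4: error magnitude e = S_0/v_2 = S_0·∏_{j≠2}(α_2 − α_j) = 9·5 = 45 ≡ 1 (mod 11).
Step 5: correct position 2: c_2 = r_2 − e = 5 − 1 ≡ 4 (mod 11). Hence c = [5, 4, 9, 1, 3].
  Check: interpolating c through the α_i gives m(x) = 8 + 7·x (degree < 2) with m(α_i) = c_i for every i, so c is indeed a codeword.


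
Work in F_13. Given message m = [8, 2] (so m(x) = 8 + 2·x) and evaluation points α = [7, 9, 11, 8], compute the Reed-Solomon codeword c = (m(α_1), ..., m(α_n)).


c = [9, 0, 4, 11]

Message polynomial: m(x) = 8 + 2·x (mod 13).
For each evaluation point α_i, compute m(α_i) mod 13:
  α_1 = 7: Horner steps 2 → 9, so m(7) = 9.
  α_2 = 9: Horner steps 2 → 0, so m(9) = 0.
  α_3 = 11: Horner steps 2 → 4, so m(11) = 4.
  α_4 = 8: Horner steps 2 → 11, so m(8) = 11.
Codeword c = [9, 0, 4, 11] ∈ F_13^4.


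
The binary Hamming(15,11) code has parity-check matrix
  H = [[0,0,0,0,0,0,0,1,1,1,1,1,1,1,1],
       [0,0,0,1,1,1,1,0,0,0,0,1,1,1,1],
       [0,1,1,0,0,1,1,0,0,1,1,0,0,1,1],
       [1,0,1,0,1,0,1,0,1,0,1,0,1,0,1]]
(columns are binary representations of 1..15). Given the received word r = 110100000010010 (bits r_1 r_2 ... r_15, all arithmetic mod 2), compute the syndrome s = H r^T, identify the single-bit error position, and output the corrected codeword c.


s = (0, 0, 1, 0)^T, error position = 2, corrected codeword c = 100100000010010

Compute s = H r^T mod 2 one row at a time:
  s_1 = 0 + 0 + 0 + 1 + 0 + 0 + 1 + 0 = 2 ≡ 0 (mod 2).
  s_2 = 1 + 0 + 0 + 0 + 0 + 0 + 1 + 0 = 2 ≡ 0 (mod 2).
  s_3 = 1 + 0 + 0 + 0 + 0 + 1 + 1 + 0 = 3 ≡ 1 (mod 2).
  s_4 = 1 + 0 + 0 + 0 + 0 + 1 + 0 + 0 = 2 ≡ 0 (mod 2).
s = (0, 0, 1, 0)^T — this equals column 2 of H (binary 0010), so error is at position 2.
Correct: flip bit 2 of r = 110100000010010 to get c = 100100000010010.


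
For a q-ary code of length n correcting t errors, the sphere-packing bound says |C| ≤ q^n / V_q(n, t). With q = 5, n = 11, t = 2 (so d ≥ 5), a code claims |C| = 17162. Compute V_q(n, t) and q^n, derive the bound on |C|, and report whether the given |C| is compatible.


V_q(n, t) = 925, q^n = 48828125, Hamming bound = 52787, |C| = 17162 ≤ bound (satisfied).

Step 1: Compute V_q(n, t) = Σ_{j=0}^2 C(n, j) (q−1)^j.
  j = 0: C(11,0)·(4)^0 = 1·1 = 1.
  j = 1: C(11,1)·(4)^1 = 11·4 = 44.
  j = 2: C(11,2)·(4)^2 = 55·16 = 880.
  V_q(n, t) = 1 + 44 + 880 = 925.
Step 2: q^n = 5^11 = 48828125.
Step 3: Hamming bound ⌊q^n / V_q(n,t)⌋ = ⌊48828125/925⌋ = 52787.
Step 4: Compare |C| = 17162 to 52787: satisfied.
The claimed |C| lies below the Hamming bound.
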